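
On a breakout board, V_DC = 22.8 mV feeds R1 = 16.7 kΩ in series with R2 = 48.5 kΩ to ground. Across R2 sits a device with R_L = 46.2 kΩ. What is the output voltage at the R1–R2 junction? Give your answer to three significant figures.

V_out ≈ 13.4 mV

R2 ‖ R_L = (48.5 × 46.2)/(48.5 + 46.2) = 23.66 kΩ.
Then V_out = V_DC · R2'/(R1 + R2') = 22.8 × 23.66/40.36 = 13.37 mV.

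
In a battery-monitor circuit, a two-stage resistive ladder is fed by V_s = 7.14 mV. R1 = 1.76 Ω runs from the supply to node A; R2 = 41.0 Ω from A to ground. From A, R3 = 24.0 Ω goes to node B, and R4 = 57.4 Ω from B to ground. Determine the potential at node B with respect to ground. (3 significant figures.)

V_B ≈ 4.73 mV

The second stage (R3 + R4 = 81.40 Ω) loads node A in parallel with R2.
Effective lower resistance at A: R2 ‖ 81.40 = 27.27 Ω.
V_A = 7.14 × 27.27/(1.76 + 27.27) = 6.707 mV.
Stage 2 is unloaded, so V_B = V_A · R4/(R3+R4) = 6.707 × 57.4/81.40 = 4.730 mV.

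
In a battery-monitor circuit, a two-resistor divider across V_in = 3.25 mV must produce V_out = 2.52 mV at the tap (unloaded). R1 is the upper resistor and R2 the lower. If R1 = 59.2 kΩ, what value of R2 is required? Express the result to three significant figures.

R2 ≈ 204 kΩ

Required fraction k = V_out/V_in = 0.7754.
So R2 = R1 · V_out/(V_in − V_out) = 59.2 × 2.52/(3.25 − 2.52) = 59.2 × 3.452 = 204.4 kΩ.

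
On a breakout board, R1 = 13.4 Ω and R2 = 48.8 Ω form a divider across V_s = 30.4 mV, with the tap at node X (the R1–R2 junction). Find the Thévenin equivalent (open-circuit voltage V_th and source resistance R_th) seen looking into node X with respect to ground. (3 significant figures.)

V_th ≈ 23.9 mV, R_th ≈ 10.5 Ω

With X open, the divider is unloaded: V_th = 30.4 × 48.8/62.20 = 23.85 mV.
Looking into X with the source shorted: R_th = R1·R2/(R1+R2) = 13.40 × 48.8/62.20 = 10.51 Ω.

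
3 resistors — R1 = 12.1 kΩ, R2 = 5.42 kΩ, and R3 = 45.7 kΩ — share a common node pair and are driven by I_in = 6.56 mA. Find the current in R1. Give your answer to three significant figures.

I ≈ 1.88 mA

Total conductance ΣG = 1/12.1 + 1/5.42 + 1/45.7 = 0.2890 (units of 1/kΩ).
R1 takes the fraction G_k/ΣG = 0.08264/0.2890 = 0.2859, so I = 6.56 × 0.2859 = 1.876 mA.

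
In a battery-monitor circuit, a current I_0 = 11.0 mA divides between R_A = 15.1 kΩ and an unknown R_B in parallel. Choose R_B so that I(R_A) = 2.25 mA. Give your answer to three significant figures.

Two-branch current divider: I_A = I_0 · R_B/(R_A + R_B).
2.25/11.0 = R_B/(R_A + R_B) → R_B = R_A · (0.2045)/(1 − 0.2045) = 15.1 × 0.2571 = 3.883 kΩ.

R_B ≈ 3.88 kΩ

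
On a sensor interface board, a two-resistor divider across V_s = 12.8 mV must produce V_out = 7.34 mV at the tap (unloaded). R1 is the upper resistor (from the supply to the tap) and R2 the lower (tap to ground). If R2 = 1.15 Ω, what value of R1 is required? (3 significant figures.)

R1 ≈ 0.855 Ω

V_out/V_s = R2/(R1+R2) = 0.5734.
So R1 = R2 · (V_s/V_out − 1) = 1.15 × (12.8/7.34 − 1) = 1.15 × 0.7439 = 0.8554 Ω.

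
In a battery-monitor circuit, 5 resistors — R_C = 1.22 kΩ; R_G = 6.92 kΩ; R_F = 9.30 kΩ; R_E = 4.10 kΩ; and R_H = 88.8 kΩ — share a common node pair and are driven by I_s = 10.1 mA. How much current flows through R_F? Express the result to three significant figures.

I ≈ 0.818 mA

ΣG = 1/1.22 + 1/6.92 + 1/9.30 + 1/4.10 + 1/88.8 = 1.327.
Current divider: I(R_F) = I_s · G_k/ΣG = 10.1 × (0.1075/1.327) = 10.1 × 0.08104 = 0.8185 mA.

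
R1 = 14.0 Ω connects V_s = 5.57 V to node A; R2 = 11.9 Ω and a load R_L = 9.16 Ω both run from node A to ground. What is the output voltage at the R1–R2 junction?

The load sits in parallel with R2, giving an effective lower resistance R2' = R2·R_L/(R2+R_L) = 5.176 Ω.
Then V_out = V_s · R2'/(R1 + R2') = 5.57 × 5.176/19.18 = 1.503 V.
(Unloaded it would be 2.56 V; the load pulls it down.)

V_out ≈ 1.50 V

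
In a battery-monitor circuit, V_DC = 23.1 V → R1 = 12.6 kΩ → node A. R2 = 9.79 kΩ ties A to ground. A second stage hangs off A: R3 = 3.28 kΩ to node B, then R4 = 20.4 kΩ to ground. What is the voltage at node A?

V_A ≈ 8.19 V

Node A sees R2 in parallel with the series input of stage 2, R3 + R4 = 23.68 kΩ.
Effective lower resistance at A: R2 ‖ 23.68 = 6.926 kΩ.
So V_A = 23.1 × 0.3547 = 8.194 V.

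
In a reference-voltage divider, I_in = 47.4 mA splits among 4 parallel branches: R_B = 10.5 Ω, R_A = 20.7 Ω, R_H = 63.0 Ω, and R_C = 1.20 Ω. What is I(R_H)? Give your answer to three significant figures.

I ≈ 0.758 mA

Conductances: ΣG = 1/10.5 + 1/20.7 + 1/63.0 + 1/1.20 = 0.9928 (1/Ω).
Current divider: I(R_H) = I_in · G_k/ΣG = 47.4 × (0.01587/0.9928) = 47.4 × 0.01599 = 0.7579 mA.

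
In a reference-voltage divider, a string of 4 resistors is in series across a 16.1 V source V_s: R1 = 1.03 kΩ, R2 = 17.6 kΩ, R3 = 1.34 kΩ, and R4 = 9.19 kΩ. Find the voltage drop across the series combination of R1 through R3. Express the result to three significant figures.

V ≈ 11.0 V

ΣR = 1.03 + 17.6 + 1.34 + 9.19 = 29.16 kΩ.
R_{R1..R3} = 1.03 + 17.6 + 1.34 = 19.97 kΩ.
V = V_s · R/ΣR = 16.1 × 0.6848 = 11.03 V.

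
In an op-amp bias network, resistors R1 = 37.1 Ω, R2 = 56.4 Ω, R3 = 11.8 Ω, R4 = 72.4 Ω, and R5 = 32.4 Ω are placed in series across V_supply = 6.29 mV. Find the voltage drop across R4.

Total series resistance ΣR = 37.1 + 56.4 + 11.8 + 72.4 + 32.4 = 210.1 Ω.
Voltage divider: V = V_supply · (72.40 / 210.1) = 6.29 × 0.3446 = 2.168 mV.

V ≈ 2.17 mV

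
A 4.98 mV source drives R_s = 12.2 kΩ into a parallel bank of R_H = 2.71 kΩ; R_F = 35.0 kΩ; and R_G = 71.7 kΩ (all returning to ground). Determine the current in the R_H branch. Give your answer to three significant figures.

I ≈ 0.305 µA

Equivalent of the parallel group: R_p = 2.430 kΩ.
V_A by voltage divider: V_A = 4.98 × 2.430/(12.2 + 2.430) = 0.8272 mV.
Branch current I = V_A/R_H = 0.8272/2.71 = 0.3052 µA.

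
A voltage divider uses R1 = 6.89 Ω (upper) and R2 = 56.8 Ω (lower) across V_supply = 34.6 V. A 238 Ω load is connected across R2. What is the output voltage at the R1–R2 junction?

First combine the lower leg with the load: R2 ‖ R_L = 45.86 Ω.
Voltage divider with the loaded lower leg: V_out = 34.6 × 45.86/(6.89 + 45.86) = 34.6 × 0.8694 = 30.08 V.
(Unloaded it would be 30.9 V; the load pulls it down.)

V_out ≈ 30.1 V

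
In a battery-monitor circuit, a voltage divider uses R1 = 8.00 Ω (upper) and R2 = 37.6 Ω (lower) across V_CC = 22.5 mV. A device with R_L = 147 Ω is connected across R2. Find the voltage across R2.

First combine the lower leg with the load: R2 ‖ R_L = 29.94 Ω.
Voltage divider with the loaded lower leg: V_out = 22.5 × 29.94/(8.00 + 29.94) = 22.5 × 0.7891 = 17.76 mV.

V_out ≈ 17.8 mV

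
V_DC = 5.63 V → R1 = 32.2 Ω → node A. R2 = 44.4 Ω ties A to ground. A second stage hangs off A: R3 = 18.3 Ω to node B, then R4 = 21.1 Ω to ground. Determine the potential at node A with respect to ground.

The second stage (R3 + R4 = 39.40 Ω) loads node A in parallel with R2.
R2 ‖ (R3+R4) = 20.88 Ω.
First divider: V_A = V_DC · 20.88/(32.2 + 20.88) = 2.214 V.

V_A ≈ 2.21 V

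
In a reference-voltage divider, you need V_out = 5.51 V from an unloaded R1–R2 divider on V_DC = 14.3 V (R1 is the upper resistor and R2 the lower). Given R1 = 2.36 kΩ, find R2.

Required fraction k = V_out/V_DC = 0.3853.
Rearranging, R2 = R1·k/(1−k) = 2.36 × 0.6268 = 1.479 kΩ.

R2 ≈ 1.48 kΩ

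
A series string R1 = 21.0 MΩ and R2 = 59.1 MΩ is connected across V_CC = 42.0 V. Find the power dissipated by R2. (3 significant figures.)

P ≈ 16.2 µW

Series current I = V_CC/ΣR = 42.0/80.10 = 0.5243 µA.
P = I²R = 0.2749 × 59.1 = 16.25 µW.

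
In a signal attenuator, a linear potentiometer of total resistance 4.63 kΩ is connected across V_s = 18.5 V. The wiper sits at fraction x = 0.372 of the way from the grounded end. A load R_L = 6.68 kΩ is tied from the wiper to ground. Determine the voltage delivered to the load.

V_out ≈ 5.92 V

Lower segment x·R_p = 1.722 kΩ; upper segment (1−x)·R_p = 2.908 kΩ.
Lower segment in parallel with the load: 1.722 ‖ 6.68 = 1.369 kΩ.
Then V_out = V_s · 1.369/(2.908 + 1.369) = 5.923 V.
(Unloaded: V_out = x·V_s = 6.88 V.)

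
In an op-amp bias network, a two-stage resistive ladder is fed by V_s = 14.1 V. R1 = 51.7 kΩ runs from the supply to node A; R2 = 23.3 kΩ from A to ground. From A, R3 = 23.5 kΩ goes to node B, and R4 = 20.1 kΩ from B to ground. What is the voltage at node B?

Node A sees R2 in parallel with the series input of stage 2, R3 + R4 = 43.60 kΩ.
R2 ‖ (R3+R4) = 15.19 kΩ.
First divider: V_A = V_s · 15.19/(51.7 + 15.19) = 3.201 V.
V_B = V_A × 0.4610 = 1.476 V.

V_B ≈ 1.48 V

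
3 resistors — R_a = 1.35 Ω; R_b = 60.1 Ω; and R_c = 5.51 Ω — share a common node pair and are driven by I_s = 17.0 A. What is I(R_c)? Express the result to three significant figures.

Total conductance ΣG = 1/1.35 + 1/60.1 + 1/5.51 = 0.9389 (units of 1/Ω).
By the current-divider rule, I = I_s · G_k/ΣG = 17.0 × 0.1933 = 3.286 A.

I ≈ 3.29 A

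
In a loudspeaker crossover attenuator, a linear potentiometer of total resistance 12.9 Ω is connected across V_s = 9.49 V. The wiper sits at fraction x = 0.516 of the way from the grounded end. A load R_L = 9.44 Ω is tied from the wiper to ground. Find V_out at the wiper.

Split the track: R_lower = x·R_p = 6.656 Ω, R_upper = (1−x)·R_p = 6.244 Ω.
(x·R_p) ‖ R_L = 3.904 Ω.
V_out = 9.49 × 3.904/(6.244 + 3.904) = 3.651 V.

V_out ≈ 3.65 V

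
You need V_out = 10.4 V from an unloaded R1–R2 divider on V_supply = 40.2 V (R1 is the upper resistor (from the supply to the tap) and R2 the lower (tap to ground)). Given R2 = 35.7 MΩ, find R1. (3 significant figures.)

The divider ratio is R2/(R1+R2) = 10.4/40.2 = 0.2587.
So R1 = R2 · (V_supply/V_out − 1) = 35.7 × (40.2/10.4 − 1) = 35.7 × 2.865 = 102.3 MΩ.

R1 ≈ 102 MΩ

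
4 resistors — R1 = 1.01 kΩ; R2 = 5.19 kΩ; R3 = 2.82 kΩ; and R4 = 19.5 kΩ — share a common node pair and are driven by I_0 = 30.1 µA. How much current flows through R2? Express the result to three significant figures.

ΣG = 1/1.01 + 1/5.19 + 1/2.82 + 1/19.5 = 1.589.
R2 takes the fraction G_k/ΣG = 0.1927/1.589 = 0.1213, so I = 30.1 × 0.1213 = 3.651 µA.

I ≈ 3.65 µA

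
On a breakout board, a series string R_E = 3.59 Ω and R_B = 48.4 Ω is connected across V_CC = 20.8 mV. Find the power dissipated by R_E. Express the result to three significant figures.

ΣR = 51.99 Ω → I = 20.8/51.99 = 0.4001 mA.
P(R_E) = I²·R_E = (0.4001)² × 3.59 = 0.5746 µW.

P ≈ 0.575 µW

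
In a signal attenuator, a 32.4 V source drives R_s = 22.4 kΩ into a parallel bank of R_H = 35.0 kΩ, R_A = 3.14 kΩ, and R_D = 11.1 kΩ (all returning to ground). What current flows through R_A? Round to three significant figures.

I ≈ 0.956 mA

Combine the parallel branches: R_p = (1/35.0 + 1/3.14 + 1/11.1)⁻¹ = 2.288 kΩ.
V_A = 32.4 × 2.288/24.69 = 3.002 V.
Branch current I = V_A/R_A = 3.002/3.14 = 0.9561 mA.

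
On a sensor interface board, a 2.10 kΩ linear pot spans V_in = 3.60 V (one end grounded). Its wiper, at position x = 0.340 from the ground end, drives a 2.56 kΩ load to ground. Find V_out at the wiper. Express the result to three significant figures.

V_out ≈ 1.03 V

Split the track: R_lower = x·R_p = 0.7140 kΩ, R_upper = (1−x)·R_p = 1.386 kΩ.
(x·R_p) ‖ R_L = 0.5583 kΩ.
Loaded-divider output: V_out = 3.60 × 0.2871 = 1.034 V.
(Unloaded: V_out = x·V_in = 1.22 V.)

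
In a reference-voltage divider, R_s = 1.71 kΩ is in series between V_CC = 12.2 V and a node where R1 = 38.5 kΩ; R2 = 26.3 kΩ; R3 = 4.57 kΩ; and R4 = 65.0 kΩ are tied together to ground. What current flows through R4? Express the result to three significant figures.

Parallel bank: R_p = 1/(1/38.5 + 1/26.3 + 1/4.57 + 1/65.0) = 3.353 kΩ.
Node voltage V_A = V_CC · R_p/(R_s + R_p) = 12.2 × 0.6623 = 8.080 V.
I(R4) = V_A / R4 = 8.080/65.0 = 0.1243 mA.
(Check via current divider: I_total = 2.409 mA; share G_k/ΣG = 0.05159 → same result.)

I ≈ 0.124 mA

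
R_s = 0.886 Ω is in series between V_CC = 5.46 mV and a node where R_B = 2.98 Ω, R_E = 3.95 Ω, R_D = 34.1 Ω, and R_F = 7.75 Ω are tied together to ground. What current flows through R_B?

Parallel bank: R_p = 1/(1/2.98 + 1/3.95 + 1/34.1 + 1/7.75) = 1.339 Ω.
V_A = 5.46 × 1.339/2.225 = 3.285 mV.
Branch current I = V_A/R_B = 3.285/2.98 = 1.102 mA.
(Check via current divider: I_total = 2.454 mA; share G_k/ΣG = 0.4492 → same result.)

I ≈ 1.10 mA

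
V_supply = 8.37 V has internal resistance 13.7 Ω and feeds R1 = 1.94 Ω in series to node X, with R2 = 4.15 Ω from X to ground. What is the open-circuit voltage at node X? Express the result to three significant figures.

V_th ≈ 1.76 V

R1' = 13.7 + 1.94 = 15.64 Ω (source resistance + R1).
Open-circuit (no load on X): V_th = V_supply · R2/(R1' + R2) = 8.37 × 4.15/(15.64 + 4.15) = 1.755 V.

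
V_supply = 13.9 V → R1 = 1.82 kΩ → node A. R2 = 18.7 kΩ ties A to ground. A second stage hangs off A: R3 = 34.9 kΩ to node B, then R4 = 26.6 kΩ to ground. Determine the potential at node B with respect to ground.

V_B ≈ 5.33 V

The second stage (R3 + R4 = 61.50 kΩ) loads node A in parallel with R2.
Effective lower resistance at A: R2 ‖ 61.50 = 14.34 kΩ.
First divider: V_A = V_supply · 14.34/(1.82 + 14.34) = 12.33 V.
V_B = V_A × 0.4325 = 5.335 V.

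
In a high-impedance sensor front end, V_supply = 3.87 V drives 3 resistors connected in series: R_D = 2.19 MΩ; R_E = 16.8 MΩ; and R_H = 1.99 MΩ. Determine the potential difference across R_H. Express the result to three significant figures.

V ≈ 0.367 V

Total series resistance ΣR = 2.19 + 16.8 + 1.99 = 20.98 MΩ.
By the voltage-divider rule, V = 3.87 × 1.990/20.98 = 0.3671 V.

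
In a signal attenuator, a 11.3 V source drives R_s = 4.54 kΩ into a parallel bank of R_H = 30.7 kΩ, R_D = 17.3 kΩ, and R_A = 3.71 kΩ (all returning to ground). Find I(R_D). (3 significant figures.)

Parallel bank: R_p = 1/(1/30.7 + 1/17.3 + 1/3.71) = 2.778 kΩ.
V_A = 11.3 × 2.778/7.318 = 4.290 V.
I(R_D) = V_A / R_D = 4.290/17.3 = 0.2480 mA.

I ≈ 0.248 mA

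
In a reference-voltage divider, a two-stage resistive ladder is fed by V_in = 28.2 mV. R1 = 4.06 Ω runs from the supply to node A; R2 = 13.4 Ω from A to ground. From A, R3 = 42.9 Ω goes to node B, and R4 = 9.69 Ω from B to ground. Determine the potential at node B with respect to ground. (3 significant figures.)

Looking into the second stage from A: R3 + R4 = 52.59 Ω appears in parallel with R2.
Effective lower resistance at A: R2 ‖ 52.59 = 10.68 Ω.
V_A = 28.2 × 10.68/(4.06 + 10.68) = 20.43 mV.
Then the unloaded second divider: V_B = V_A × R4/(R3+R4) = 20.43 × 0.1843 = 3.765 mV.

V_B ≈ 3.76 mV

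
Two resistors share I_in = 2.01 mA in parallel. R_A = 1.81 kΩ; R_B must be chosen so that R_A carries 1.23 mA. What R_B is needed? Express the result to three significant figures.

R_B ≈ 2.85 kΩ

In a two-way split, I_A/I_in = R_B/(R_A + R_B).
With f = 0.6119, R_B = R_A · f/(1−f) = 1.81 × 1.577 = 2.854 kΩ.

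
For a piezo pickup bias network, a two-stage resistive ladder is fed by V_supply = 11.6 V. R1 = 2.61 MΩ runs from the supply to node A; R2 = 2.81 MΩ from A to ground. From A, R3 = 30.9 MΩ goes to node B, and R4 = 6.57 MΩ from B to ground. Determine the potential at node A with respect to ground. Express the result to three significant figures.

Looking into the second stage from A: R3 + R4 = 37.47 MΩ appears in parallel with R2.
Effective lower resistance at A: R2 ‖ 37.47 = 2.614 MΩ.
So V_A = 11.6 × 0.5004 = 5.804 V.

V_A ≈ 5.80 V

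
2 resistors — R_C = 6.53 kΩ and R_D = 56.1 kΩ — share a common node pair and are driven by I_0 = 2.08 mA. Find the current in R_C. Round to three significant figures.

I ≈ 1.86 mA

Two-branch current divider: I_k = I_0 · R_other/(R_1 + R_2).
I(R_C) = 2.08 × 56.1/(6.53 + 56.1) = 2.08 × 0.8957 = 1.863 mA.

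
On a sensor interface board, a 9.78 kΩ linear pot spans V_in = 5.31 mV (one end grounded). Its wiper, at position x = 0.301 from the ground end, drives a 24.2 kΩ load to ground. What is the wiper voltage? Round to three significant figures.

Split the track: R_lower = x·R_p = 2.944 kΩ, R_upper = (1−x)·R_p = 6.836 kΩ.
(x·R_p) ‖ R_L = 2.625 kΩ.
V_out = 5.31 × 2.625/(6.836 + 2.625) = 1.473 mV.
(Unloaded: V_out = x·V_in = 1.60 mV.)

V_out ≈ 1.47 mV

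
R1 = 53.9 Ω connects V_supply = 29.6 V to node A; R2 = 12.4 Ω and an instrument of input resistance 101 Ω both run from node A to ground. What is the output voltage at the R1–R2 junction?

V_out ≈ 5.03 V

The load sits in parallel with R2, giving an effective lower resistance R2' = R2·R_L/(R2+R_L) = 11.04 Ω.
Now apply the divider: V_out = 29.6 × 0.1701 = 5.034 V.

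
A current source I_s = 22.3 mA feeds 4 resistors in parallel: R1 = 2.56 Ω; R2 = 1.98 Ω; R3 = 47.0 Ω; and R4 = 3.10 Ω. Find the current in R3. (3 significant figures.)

I ≈ 0.383 mA

Conductances: ΣG = 1/2.56 + 1/1.98 + 1/47.0 + 1/3.10 = 1.240 (1/Ω).
Current divider: I(R3) = I_s · G_k/ΣG = 22.3 × (0.02128/1.240) = 22.3 × 0.01717 = 0.3828 mA.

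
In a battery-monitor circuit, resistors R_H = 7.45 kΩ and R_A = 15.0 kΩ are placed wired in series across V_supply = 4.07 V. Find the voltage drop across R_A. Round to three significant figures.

V ≈ 2.72 V

ΣR = 7.45 + 15.0 = 22.45 kΩ.
By the voltage-divider rule, V = 4.07 × 15.00/22.45 = 2.719 V.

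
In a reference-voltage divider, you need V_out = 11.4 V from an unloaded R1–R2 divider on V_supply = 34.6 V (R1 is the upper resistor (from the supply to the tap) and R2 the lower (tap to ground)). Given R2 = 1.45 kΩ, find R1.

The divider ratio is R2/(R1+R2) = 11.4/34.6 = 0.3295.
Rearranging, R1 = R2·(1−k)/k = 1.45 × 2.035 = 2.951 kΩ.

R1 ≈ 2.95 kΩ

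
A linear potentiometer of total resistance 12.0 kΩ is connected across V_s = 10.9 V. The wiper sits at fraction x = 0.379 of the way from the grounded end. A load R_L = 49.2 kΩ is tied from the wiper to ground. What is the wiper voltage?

Split the track: R_lower = x·R_p = 4.548 kΩ, R_upper = (1−x)·R_p = 7.452 kΩ.
(x·R_p) ‖ R_L = 4.163 kΩ.
V_out = 10.9 × 4.163/(7.452 + 4.163) = 3.907 V.

V_out ≈ 3.91 V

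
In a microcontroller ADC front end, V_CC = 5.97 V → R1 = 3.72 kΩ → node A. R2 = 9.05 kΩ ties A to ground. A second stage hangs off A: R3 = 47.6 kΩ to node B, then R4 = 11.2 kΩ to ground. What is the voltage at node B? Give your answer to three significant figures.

V_B ≈ 0.771 V

The second stage (R3 + R4 = 58.80 kΩ) loads node A in parallel with R2.
Effective lower resistance at A: R2 ‖ 58.80 = 7.843 kΩ.
V_A = 5.97 × 7.843/(3.72 + 7.843) = 4.049 V.
Stage 2 is unloaded, so V_B = V_A · R4/(R3+R4) = 4.049 × 11.2/58.80 = 0.7713 V.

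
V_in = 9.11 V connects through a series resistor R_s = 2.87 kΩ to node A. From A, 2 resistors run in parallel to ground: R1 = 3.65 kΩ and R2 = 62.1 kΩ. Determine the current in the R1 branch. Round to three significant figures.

I ≈ 1.36 mA

Parallel bank: R_p = 1/(1/3.65 + 1/62.1) = 3.447 kΩ.
V_A = 9.11 × 3.447/6.317 = 4.971 V.
I(R1) = V_A / R1 = 4.971/3.65 = 1.362 mA.
(Check via current divider: I_total = 1.442 mA; share G_k/ΣG = 0.9445 → same result.)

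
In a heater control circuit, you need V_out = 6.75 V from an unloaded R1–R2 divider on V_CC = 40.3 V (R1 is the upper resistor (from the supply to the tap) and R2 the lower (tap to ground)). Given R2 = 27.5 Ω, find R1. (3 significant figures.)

V_out/V_CC = R2/(R1+R2) = 0.1675.
Rearranging, R1 = R2·(1−k)/k = 27.5 × 4.970 = 136.7 Ω.

R1 ≈ 137 Ω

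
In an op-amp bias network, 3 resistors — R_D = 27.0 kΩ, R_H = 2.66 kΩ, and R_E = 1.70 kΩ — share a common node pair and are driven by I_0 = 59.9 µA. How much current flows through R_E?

I ≈ 35.2 µA

Total conductance ΣG = 1/27.0 + 1/2.66 + 1/1.70 = 1.001 (units of 1/kΩ).
R_E takes the fraction G_k/ΣG = 0.5882/1.001 = 0.5875, so I = 59.9 × 0.5875 = 35.19 µA.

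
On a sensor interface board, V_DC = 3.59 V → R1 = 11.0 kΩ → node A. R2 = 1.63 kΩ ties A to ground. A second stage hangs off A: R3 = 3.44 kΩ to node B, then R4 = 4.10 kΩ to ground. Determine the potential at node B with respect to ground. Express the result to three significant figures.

Node A sees R2 in parallel with the series input of stage 2, R3 + R4 = 7.540 kΩ.
Effective lower resistance at A: R2 ‖ 7.540 = 1.340 kΩ.
So V_A = 3.59 × 0.1086 = 0.3899 V.
V_B = V_A × 0.5438 = 0.2120 V.

V_B ≈ 0.212 V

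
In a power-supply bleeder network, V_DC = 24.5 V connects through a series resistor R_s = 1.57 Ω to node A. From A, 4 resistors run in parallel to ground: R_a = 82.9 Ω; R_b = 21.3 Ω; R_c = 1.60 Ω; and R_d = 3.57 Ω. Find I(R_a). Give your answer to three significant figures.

I ≈ 0.118 A

Parallel bank: R_p = 1/(1/82.9 + 1/21.3 + 1/1.60 + 1/3.57) = 1.037 Ω.
V_A by voltage divider: V_A = 24.5 × 1.037/(1.57 + 1.037) = 9.747 V.
Branch current I = V_A/R_a = 9.747/82.9 = 0.1176 A.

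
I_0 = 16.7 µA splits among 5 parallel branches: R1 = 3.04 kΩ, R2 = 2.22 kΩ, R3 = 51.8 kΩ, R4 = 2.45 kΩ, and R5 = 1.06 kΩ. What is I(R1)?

I ≈ 2.55 µA

Total conductance ΣG = 1/3.04 + 1/2.22 + 1/51.8 + 1/2.45 + 1/1.06 = 2.150 (units of 1/kΩ).
Current divider: I(R1) = I_0 · G_k/ΣG = 16.7 × (0.3289/2.150) = 16.7 × 0.1530 = 2.555 µA.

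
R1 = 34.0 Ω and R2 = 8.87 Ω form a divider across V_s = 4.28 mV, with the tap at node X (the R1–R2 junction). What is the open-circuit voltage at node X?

Open-circuit (no load on X): V_th = V_s · R2/(R1 + R2) = 4.28 × 8.87/(34.00 + 8.87) = 0.8856 mV.

V_th ≈ 0.886 mV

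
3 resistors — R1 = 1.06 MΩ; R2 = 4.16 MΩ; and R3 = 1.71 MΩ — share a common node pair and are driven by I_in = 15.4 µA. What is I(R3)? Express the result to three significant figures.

I ≈ 5.09 µA

Total conductance ΣG = 1/1.06 + 1/4.16 + 1/1.71 = 1.769 (units of 1/MΩ).
R3 takes the fraction G_k/ΣG = 0.5848/1.769 = 0.3307, so I = 15.4 × 0.3307 = 5.092 µA.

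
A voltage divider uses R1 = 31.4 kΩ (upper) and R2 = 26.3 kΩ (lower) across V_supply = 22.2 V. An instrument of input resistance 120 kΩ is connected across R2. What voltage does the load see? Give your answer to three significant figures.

V_out ≈ 9.04 V

R2 ‖ R_L = (26.3 × 120)/(26.3 + 120) = 21.57 kΩ.
Voltage divider with the loaded lower leg: V_out = 22.2 × 21.57/(31.4 + 21.57) = 22.2 × 0.4072 = 9.041 V.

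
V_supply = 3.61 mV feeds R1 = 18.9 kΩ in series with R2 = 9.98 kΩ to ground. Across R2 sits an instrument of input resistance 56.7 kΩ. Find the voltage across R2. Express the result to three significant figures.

V_out ≈ 1.12 mV

First combine the lower leg with the load: R2 ‖ R_L = 8.486 kΩ.
Voltage divider with the loaded lower leg: V_out = 3.61 × 8.486/(18.9 + 8.486) = 3.61 × 0.3099 = 1.119 mV.
(Unloaded it would be 1.25 mV; the load pulls it down.)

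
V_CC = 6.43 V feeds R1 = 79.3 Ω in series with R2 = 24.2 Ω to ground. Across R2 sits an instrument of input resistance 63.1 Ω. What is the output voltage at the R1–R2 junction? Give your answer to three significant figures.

First combine the lower leg with the load: R2 ‖ R_L = 17.49 Ω.
Then V_out = V_CC · R2'/(R1 + R2') = 6.43 × 17.49/96.79 = 1.162 V.
(Unloaded it would be 1.50 V; the load pulls it down.)

V_out ≈ 1.16 V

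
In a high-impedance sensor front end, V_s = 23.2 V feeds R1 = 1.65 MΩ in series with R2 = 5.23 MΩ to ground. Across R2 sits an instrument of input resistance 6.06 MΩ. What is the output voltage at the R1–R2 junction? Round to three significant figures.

R2 ‖ R_L = (5.23 × 6.06)/(5.23 + 6.06) = 2.807 MΩ.
Voltage divider with the loaded lower leg: V_out = 23.2 × 2.807/(1.65 + 2.807) = 23.2 × 0.6298 = 14.61 V.
(Unloaded it would be 17.6 V; the load pulls it down.)

V_out ≈ 14.6 V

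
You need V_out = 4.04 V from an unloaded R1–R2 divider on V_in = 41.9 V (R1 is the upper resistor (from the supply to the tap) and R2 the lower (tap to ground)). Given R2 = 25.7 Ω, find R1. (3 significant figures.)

R1 ≈ 241 Ω

The divider ratio is R2/(R1+R2) = 4.04/41.9 = 0.09642.
R1 = R2·(1/k − 1) = 25.7 × 9.371 = 240.8 Ω.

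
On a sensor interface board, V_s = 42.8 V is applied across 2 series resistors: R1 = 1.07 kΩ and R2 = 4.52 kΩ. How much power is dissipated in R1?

The common current is I = 42.8/5.590 = 7.657 mA.
V(R1) = I·R = 8.192 V; P = V·I = 8.192 × 7.657 = 62.73 mW.

P ≈ 62.7 mW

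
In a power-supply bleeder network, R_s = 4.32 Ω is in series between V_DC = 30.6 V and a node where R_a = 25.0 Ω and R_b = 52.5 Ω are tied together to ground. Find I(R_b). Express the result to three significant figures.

I ≈ 0.464 A

Equivalent of the parallel group: R_p = 16.94 Ω.
V_A by voltage divider: V_A = 30.6 × 16.94/(4.32 + 16.94) = 24.38 V.
Branch current I = V_A/R_b = 24.38/52.5 = 0.4644 A.
(Check via current divider: I_total = 1.440 A; share G_k/ΣG = 0.3226 → same result.)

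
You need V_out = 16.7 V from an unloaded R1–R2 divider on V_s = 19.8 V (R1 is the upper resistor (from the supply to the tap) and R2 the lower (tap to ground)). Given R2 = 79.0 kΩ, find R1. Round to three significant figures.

V_out/V_s = R2/(R1+R2) = 0.8434.
R1 = R2·(1/k − 1) = 79.0 × 0.1856 = 14.66 kΩ.

R1 ≈ 14.7 kΩ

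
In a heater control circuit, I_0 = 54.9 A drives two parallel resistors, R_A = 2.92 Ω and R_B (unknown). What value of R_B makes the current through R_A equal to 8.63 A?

R_B ≈ 0.545 Ω

The fraction through R_A equals R_B/(R_A+R_B).
8.63/54.9 = R_B/(R_A + R_B) → R_B = R_A · (0.1572)/(1 − 0.1572) = 2.92 × 0.1865 = 0.5446 Ω.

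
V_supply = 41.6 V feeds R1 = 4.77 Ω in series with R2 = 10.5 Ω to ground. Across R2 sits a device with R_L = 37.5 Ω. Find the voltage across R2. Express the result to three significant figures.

V_out ≈ 26.3 V

The load sits in parallel with R2, giving an effective lower resistance R2' = R2·R_L/(R2+R_L) = 8.203 Ω.
Voltage divider with the loaded lower leg: V_out = 41.6 × 8.203/(4.77 + 8.203) = 41.6 × 0.6323 = 26.30 V.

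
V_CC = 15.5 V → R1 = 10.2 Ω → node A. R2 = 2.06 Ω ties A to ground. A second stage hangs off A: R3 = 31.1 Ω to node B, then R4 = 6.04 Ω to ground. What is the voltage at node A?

The second stage (R3 + R4 = 37.14 Ω) loads node A in parallel with R2.
R2 ‖ (R3+R4) = 1.952 Ω.
First divider: V_A = V_CC · 1.952/(10.2 + 1.952) = 2.490 V.

V_A ≈ 2.49 V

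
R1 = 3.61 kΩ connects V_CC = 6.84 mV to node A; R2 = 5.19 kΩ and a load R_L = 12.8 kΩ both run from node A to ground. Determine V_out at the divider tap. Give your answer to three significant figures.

V_out ≈ 3.46 mV

R2 ‖ R_L = (5.19 × 12.8)/(5.19 + 12.8) = 3.693 kΩ.
Then V_out = V_CC · R2'/(R1 + R2') = 6.84 × 3.693/7.303 = 3.459 mV.
(Unloaded it would be 4.03 mV; the load pulls it down.)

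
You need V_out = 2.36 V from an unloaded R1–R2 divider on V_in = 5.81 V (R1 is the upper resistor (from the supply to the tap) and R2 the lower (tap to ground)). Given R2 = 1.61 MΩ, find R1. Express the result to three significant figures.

R1 ≈ 2.35 MΩ

V_out/V_in = R2/(R1+R2) = 0.4062.
So R1 = R2 · (V_in/V_out − 1) = 1.61 × (5.81/2.36 − 1) = 1.61 × 1.462 = 2.354 MΩ.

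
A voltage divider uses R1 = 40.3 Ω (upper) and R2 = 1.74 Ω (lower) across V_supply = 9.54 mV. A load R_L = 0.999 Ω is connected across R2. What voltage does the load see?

V_out ≈ 0.148 mV

First combine the lower leg with the load: R2 ‖ R_L = 0.6346 Ω.
Now apply the divider: V_out = 9.54 × 0.01550 = 0.1479 mV.
(Unloaded it would be 0.395 mV; the load pulls it down.)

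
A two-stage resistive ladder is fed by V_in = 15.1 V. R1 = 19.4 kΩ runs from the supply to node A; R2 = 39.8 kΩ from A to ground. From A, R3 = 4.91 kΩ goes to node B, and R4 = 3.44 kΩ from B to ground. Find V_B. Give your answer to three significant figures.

Looking into the second stage from A: R3 + R4 = 8.350 kΩ appears in parallel with R2.
R2 ‖ (R3+R4) = 6.902 kΩ.
So V_A = 15.1 × 0.2624 = 3.962 V.
Stage 2 is unloaded, so V_B = V_A · R4/(R3+R4) = 3.962 × 3.44/8.350 = 1.632 V.

V_B ≈ 1.63 V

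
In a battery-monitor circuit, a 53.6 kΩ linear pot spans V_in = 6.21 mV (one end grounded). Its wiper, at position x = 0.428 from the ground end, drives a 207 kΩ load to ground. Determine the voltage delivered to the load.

The pot divides into 30.66 kΩ above the wiper and 22.94 kΩ below.
(x·R_p) ‖ R_L = 20.65 kΩ.
Loaded-divider output: V_out = 6.21 × 0.4025 = 2.499 mV.

V_out ≈ 2.50 mV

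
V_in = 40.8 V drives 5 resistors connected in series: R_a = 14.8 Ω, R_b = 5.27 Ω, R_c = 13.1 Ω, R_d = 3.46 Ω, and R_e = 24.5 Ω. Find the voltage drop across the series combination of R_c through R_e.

V ≈ 27.4 V

Total series resistance ΣR = 14.8 + 5.27 + 13.1 + 3.46 + 24.5 = 61.13 Ω.
R_{R_c..R_e} = 13.1 + 3.46 + 24.5 = 41.06 Ω.
By the voltage-divider rule, V = 40.8 × 41.06/61.13 = 27.40 V.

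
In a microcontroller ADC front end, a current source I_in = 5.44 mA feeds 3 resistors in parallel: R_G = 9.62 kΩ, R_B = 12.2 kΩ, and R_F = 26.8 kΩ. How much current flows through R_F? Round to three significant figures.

ΣG = 1/9.62 + 1/12.2 + 1/26.8 = 0.2232.
R_F takes the fraction G_k/ΣG = 0.03731/0.2232 = 0.1672, so I = 5.44 × 0.1672 = 0.9093 mA.

I ≈ 0.909 mA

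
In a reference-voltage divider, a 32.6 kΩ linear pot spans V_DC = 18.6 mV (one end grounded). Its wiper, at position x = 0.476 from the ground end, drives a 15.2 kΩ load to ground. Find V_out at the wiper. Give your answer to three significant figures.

Lower segment x·R_p = 15.52 kΩ; upper segment (1−x)·R_p = 17.08 kΩ.
Lower segment in parallel with the load: 15.52 ‖ 15.2 = 7.679 kΩ.
V_out = 18.6 × 7.679/(17.08 + 7.679) = 5.768 mV.

V_out ≈ 5.77 mV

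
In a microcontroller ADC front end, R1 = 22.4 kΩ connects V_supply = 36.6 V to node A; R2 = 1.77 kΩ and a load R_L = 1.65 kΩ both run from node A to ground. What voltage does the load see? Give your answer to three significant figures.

R2 ‖ R_L = (1.77 × 1.65)/(1.77 + 1.65) = 0.8539 kΩ.
Voltage divider with the loaded lower leg: V_out = 36.6 × 0.8539/(22.4 + 0.8539) = 36.6 × 0.03672 = 1.344 V.

V_out ≈ 1.34 V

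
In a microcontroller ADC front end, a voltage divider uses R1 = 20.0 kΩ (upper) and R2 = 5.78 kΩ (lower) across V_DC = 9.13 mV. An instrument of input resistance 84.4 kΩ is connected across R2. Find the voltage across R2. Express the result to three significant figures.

R2 ‖ R_L = (5.78 × 84.4)/(5.78 + 84.4) = 5.410 kΩ.
Voltage divider with the loaded lower leg: V_out = 9.13 × 5.410/(20.0 + 5.410) = 9.13 × 0.2129 = 1.944 mV.

V_out ≈ 1.94 mV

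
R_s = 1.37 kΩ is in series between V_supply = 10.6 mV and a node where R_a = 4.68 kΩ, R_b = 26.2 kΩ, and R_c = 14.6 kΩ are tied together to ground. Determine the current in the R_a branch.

Combine the parallel branches: R_p = (1/4.68 + 1/26.2 + 1/14.6)⁻¹ = 3.122 kΩ.
Node voltage V_A = V_supply · R_p/(R_s + R_p) = 10.6 × 0.6950 = 7.367 mV.
I(R_a) = V_A / R_a = 7.367/4.68 = 1.574 µA.

I ≈ 1.57 µA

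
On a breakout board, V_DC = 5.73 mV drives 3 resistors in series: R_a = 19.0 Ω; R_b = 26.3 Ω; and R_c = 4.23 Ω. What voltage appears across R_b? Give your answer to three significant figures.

V ≈ 3.04 mV

Total series resistance ΣR = 19.0 + 26.3 + 4.23 = 49.53 Ω.
Voltage divider: V = V_DC · (26.30 / 49.53) = 5.73 × 0.5310 = 3.043 mV.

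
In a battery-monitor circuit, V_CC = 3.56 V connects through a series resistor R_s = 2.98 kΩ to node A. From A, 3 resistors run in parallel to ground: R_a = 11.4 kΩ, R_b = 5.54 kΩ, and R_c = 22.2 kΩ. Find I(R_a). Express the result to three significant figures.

I ≈ 0.162 mA

Equivalent of the parallel group: R_p = 3.192 kΩ.
V_A by voltage divider: V_A = 3.56 × 3.192/(2.98 + 3.192) = 1.841 V.
Branch current I = V_A/R_a = 1.841/11.4 = 0.1615 mA.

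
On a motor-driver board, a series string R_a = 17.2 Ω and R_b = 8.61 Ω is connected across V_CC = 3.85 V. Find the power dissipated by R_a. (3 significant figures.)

P ≈ 0.383 W

ΣR = 25.81 Ω → I = 3.85/25.81 = 0.1492 A.
V(R_a) = I·R = 2.566 V; P = V·I = 2.566 × 0.1492 = 0.3827 W.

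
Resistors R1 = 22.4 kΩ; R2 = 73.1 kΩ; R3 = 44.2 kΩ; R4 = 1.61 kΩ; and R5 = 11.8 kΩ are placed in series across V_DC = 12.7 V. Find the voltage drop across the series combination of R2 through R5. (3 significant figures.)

Total series resistance ΣR = 22.4 + 73.1 + 44.2 + 1.61 + 11.8 = 153.1 kΩ.
R_{R2..R5} = 73.1 + 44.2 + 1.61 + 11.8 = 130.7 kΩ.
By the voltage-divider rule, V = 12.7 × 130.7/153.1 = 10.84 V.

V ≈ 10.8 V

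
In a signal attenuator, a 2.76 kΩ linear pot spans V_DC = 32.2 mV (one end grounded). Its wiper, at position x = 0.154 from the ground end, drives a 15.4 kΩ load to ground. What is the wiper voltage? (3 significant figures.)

The pot divides into 2.335 kΩ above the wiper and 0.4250 kΩ below.
Lower segment in parallel with the load: 0.4250 ‖ 15.4 = 0.4136 kΩ.
V_out = 32.2 × 0.4136/(2.335 + 0.4136) = 4.846 mV.

V_out ≈ 4.85 mV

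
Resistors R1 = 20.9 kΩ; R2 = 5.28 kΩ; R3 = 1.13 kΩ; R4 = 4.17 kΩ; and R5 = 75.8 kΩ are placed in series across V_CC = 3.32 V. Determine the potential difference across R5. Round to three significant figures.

V ≈ 2.35 V

Total series resistance ΣR = 20.9 + 5.28 + 1.13 + 4.17 + 75.8 = 107.3 kΩ.
By the voltage-divider rule, V = 3.32 × 75.80/107.3 = 2.346 V.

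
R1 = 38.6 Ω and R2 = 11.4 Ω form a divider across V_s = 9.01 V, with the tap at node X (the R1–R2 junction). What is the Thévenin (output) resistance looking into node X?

R_th ≈ 8.80 Ω

With V_s suppressed (replaced by a short), R_th = R1 ‖ R2 = (38.60 × 11.4)/(38.60 + 11.4) = 8.801 Ω.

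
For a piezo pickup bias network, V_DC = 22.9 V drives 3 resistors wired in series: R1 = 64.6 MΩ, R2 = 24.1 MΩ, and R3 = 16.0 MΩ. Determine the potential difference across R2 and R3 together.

ΣR = 64.6 + 24.1 + 16.0 = 104.7 MΩ.
R_{R2..R3} = 24.1 + 16.0 = 40.10 MΩ.
By the voltage-divider rule, V = 22.9 × 40.10/104.7 = 8.771 V.

V ≈ 8.77 V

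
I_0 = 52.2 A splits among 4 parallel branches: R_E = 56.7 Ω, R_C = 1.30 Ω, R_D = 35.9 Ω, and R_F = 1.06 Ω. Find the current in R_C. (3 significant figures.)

I ≈ 22.8 A

Conductances: ΣG = 1/56.7 + 1/1.30 + 1/35.9 + 1/1.06 = 1.758 (1/Ω).
Current divider: I(R_C) = I_0 · G_k/ΣG = 52.2 × (0.7692/1.758) = 52.2 × 0.4375 = 22.84 A.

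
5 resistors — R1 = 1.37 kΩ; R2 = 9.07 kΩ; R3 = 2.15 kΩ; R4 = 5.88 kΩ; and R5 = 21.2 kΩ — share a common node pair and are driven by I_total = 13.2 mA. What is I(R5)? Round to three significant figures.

ΣG = 1/1.37 + 1/9.07 + 1/2.15 + 1/5.88 + 1/21.2 = 1.523.
R5 takes the fraction G_k/ΣG = 0.04717/1.523 = 0.03098, so I = 13.2 × 0.03098 = 0.4090 mA.

I ≈ 0.409 mA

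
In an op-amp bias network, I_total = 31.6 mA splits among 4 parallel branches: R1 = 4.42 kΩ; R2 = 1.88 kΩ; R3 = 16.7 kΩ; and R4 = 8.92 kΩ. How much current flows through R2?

Conductances: ΣG = 1/4.42 + 1/1.88 + 1/16.7 + 1/8.92 = 0.9301 (1/kΩ).
Current divider: I(R2) = I_total · G_k/ΣG = 31.6 × (0.5319/0.9301) = 31.6 × 0.5719 = 18.07 mA.

I ≈ 18.1 mA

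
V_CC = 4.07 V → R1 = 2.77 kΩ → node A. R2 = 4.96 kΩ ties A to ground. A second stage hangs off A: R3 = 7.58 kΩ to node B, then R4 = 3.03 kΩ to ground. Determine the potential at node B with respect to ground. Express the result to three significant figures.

V_B ≈ 0.639 V

The second stage (R3 + R4 = 10.61 kΩ) loads node A in parallel with R2.
R2 ‖ (R3+R4) = 3.380 kΩ.
So V_A = 4.07 × 0.5496 = 2.237 V.
Then the unloaded second divider: V_B = V_A × R4/(R3+R4) = 2.237 × 0.2856 = 0.6388 V.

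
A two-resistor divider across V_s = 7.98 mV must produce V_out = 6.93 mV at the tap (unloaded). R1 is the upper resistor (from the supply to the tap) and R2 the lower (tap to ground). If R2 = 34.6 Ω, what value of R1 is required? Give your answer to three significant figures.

V_out/V_s = R2/(R1+R2) = 0.8684.
Rearranging, R1 = R2·(1−k)/k = 34.6 × 0.1515 = 5.242 Ω.

R1 ≈ 5.24 Ω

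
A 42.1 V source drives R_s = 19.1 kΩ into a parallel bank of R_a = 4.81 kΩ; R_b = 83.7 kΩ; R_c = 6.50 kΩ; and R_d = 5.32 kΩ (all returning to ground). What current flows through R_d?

I ≈ 0.675 mA

Equivalent of the parallel group: R_p = 1.780 kΩ.
Node voltage V_A = V_CC · R_p/(R_s + R_p) = 42.1 × 0.08527 = 3.590 V.
I(R_d) = V_A / R_d = 3.590/5.32 = 0.6748 mA.
(Equivalently: I_total = 2.016 mA, then current-divider fraction G_k/ΣG = 0.3347.)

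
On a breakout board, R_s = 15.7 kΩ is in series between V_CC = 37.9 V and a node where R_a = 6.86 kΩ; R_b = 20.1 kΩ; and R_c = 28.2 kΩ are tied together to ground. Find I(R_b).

Equivalent of the parallel group: R_p = 4.329 kΩ.
Node voltage V_A = V_CC · R_p/(R_s + R_p) = 37.9 × 0.2161 = 8.192 V.
I(R_b) = V_A / R_b = 8.192/20.1 = 0.4076 mA.
(Check via current divider: I_total = 1.892 mA; share G_k/ΣG = 0.2154 → same result.)

I ≈ 0.408 mA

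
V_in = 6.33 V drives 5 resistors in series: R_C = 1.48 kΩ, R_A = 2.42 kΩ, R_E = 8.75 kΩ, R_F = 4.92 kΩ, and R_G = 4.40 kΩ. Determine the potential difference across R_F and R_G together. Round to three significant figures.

Total series resistance ΣR = 1.48 + 2.42 + 8.75 + 4.92 + 4.40 = 21.97 kΩ.
R_{R_F..R_G} = 4.92 + 4.40 = 9.320 kΩ.
V = V_in · R/ΣR = 6.33 × 0.4242 = 2.685 V.

V ≈ 2.69 V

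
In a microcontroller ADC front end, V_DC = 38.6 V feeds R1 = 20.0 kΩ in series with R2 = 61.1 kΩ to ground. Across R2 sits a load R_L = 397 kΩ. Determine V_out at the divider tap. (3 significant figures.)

The load sits in parallel with R2, giving an effective lower resistance R2' = R2·R_L/(R2+R_L) = 52.95 kΩ.
Then V_out = V_DC · R2'/(R1 + R2') = 38.6 × 52.95/72.95 = 28.02 V.

V_out ≈ 28.0 V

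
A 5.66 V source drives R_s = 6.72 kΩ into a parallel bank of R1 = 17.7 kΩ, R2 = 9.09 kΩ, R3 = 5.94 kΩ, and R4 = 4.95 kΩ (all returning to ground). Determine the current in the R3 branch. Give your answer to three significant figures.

I ≈ 0.207 mA

Parallel bank: R_p = 1/(1/17.7 + 1/9.09 + 1/5.94 + 1/4.95) = 1.863 kΩ.
V_A = 5.66 × 1.863/8.583 = 1.228 V.
Branch current I = V_A/R3 = 1.228/5.94 = 0.2068 mA.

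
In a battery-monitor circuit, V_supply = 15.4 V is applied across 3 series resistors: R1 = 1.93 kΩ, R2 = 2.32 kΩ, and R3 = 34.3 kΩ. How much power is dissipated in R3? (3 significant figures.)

The common current is I = 15.4/38.55 = 0.3995 mA.
P = I²R = 0.1596 × 34.3 = 5.474 mW.

P ≈ 5.47 mW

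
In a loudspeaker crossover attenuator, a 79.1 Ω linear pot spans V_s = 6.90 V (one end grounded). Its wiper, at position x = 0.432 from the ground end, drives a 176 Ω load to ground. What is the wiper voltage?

V_out ≈ 2.68 V

Split the track: R_lower = x·R_p = 34.17 Ω, R_upper = (1−x)·R_p = 44.93 Ω.
R_L loads the lower segment: effective lower R = 28.62 Ω.
V_out = 6.90 × 28.62/(44.93 + 28.62) = 2.685 V.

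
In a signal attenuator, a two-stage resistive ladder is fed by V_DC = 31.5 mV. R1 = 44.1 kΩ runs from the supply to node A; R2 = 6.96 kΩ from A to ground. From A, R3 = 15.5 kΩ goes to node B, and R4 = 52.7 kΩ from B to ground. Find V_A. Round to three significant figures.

V_A ≈ 3.95 mV

The second stage (R3 + R4 = 68.20 kΩ) loads node A in parallel with R2.
Effective lower resistance at A: R2 ‖ 68.20 = 6.315 kΩ.
First divider: V_A = V_DC · 6.315/(44.1 + 6.315) = 3.946 mV.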